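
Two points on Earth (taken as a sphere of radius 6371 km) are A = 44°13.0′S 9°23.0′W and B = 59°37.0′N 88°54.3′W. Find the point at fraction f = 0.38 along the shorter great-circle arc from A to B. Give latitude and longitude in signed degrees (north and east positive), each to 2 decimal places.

-3.43°, -34.73°

Central angle δ = 2.1361 rad. Interpolating on the sphere with fraction f = 0.38:
P = [sin((1−f)δ)·A + sin(fδ)·B] / sin δ = 1.1485·A + 0.8591·B in Cartesian coordinates,
giving P = (0.8204, -0.5687, -0.0598), i.e. latitude -3.43°, longitude -34.73°.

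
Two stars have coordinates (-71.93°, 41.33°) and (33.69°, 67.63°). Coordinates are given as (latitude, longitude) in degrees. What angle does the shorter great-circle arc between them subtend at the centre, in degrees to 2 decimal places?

With latitudes φ₁ = -71.930°, φ₂ = 33.690° and longitude difference Δλ = 26.300°:
Haversine: a = sin²(Δφ/2) + cos φ₁ cos φ₂ sin²(Δλ/2) = 0.6346 + (0.3102)(0.8321)(0.0518) = 0.64799.
Central angle c = 2·arcsin(√a) = 1.87127 rad.
So the angular separation is 107.22°.

107.22°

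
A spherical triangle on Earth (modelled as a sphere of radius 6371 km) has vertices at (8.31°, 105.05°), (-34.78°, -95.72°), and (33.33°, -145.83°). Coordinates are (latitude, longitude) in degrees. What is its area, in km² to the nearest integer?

Side lengths (central angles): a = 1.4438, b = 1.7634, c = 2.5724 rad; semiperimeter s = 2.8898.
By l'Huilier's theorem, tan(E/4) = √[tan(s/2) tan((s−a)/2) tan((s−b)/2) tan((s−c)/2)], giving spherical excess E = 2.7930 rad.
Area = E·R² = 2.7930 × (6371)² ≈ 113367208 km².

113367208 km²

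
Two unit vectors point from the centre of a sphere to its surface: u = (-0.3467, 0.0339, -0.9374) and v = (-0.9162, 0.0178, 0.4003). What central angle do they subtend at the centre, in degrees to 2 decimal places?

93.27°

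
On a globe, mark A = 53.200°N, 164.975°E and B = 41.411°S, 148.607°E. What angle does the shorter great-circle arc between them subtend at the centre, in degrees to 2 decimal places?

With latitudes φ₁ = 53.200°, φ₂ = -41.411° and longitude difference Δλ = -16.368°:
cos c = sin φ₁ sin φ₂ + cos φ₁ cos φ₂ cos Δλ = (0.8007)(-0.6615) + (0.5990)(0.7500)(0.9595) = -0.09860,
so c = arccos(-0.09860) = 1.66955 rad.
So the angular separation is 95.66°.

95.66°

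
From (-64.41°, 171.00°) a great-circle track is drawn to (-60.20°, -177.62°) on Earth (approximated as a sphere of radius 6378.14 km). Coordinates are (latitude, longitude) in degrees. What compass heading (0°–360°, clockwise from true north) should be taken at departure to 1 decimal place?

Δλ = 11.380° = 0.1986 rad.
y = sin Δλ · cos φ₂ = (0.1973)(0.4970) = 0.0981
x = cos φ₁ sin φ₂ − sin φ₁ cos φ₂ cos Δλ = (0.4319)(-0.8678) − (-0.9019)(0.4970)(0.9803) = 0.0646
θ = atan2(y, x) = 56.62°, so the bearing is 56.6°.

56.6°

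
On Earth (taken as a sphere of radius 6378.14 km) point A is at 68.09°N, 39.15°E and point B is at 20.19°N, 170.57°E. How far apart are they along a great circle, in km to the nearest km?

With latitudes φ₁ = 68.090°, φ₂ = 20.190° and longitude difference Δλ = 131.420°:
cos c = sin φ₁ sin φ₂ + cos φ₁ cos φ₂ cos Δλ = (0.9278)(0.3451) + (0.3731)(0.9386)(-0.6616) = 0.08851,
so c = arccos(0.08851) = 1.48217 rad.
Distance = R·c = 6378.14 × 1.4822 ≈ 9453 km.

9453 km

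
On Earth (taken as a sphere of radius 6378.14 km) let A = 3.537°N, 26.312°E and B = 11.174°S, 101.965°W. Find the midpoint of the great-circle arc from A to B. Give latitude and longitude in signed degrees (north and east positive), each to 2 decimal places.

-8.70°, -36.81°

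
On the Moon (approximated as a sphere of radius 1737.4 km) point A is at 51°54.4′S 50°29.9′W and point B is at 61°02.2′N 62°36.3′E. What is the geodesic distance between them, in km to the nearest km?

4357 km

Let φ₁ = -0.9059 rad, φ₂ = 1.0653 rad, and Δλ = 1.9740 rad.
Haversine: a = sin²(Δφ/2) + cos φ₁ cos φ₂ sin²(Δλ/2) = 0.6949 + (0.6169)(0.4842)(0.6962) = 0.90290.
Central angle c = 2·arcsin(√a) = 2.50783 rad.
Distance = R·c = 1737.4 × 2.5078 ≈ 4357 km.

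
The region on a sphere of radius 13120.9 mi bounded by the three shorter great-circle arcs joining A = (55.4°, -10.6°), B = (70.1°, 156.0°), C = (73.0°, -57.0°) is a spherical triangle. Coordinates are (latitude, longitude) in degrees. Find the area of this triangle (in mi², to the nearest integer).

20872827 mi²

Side lengths (central angles): a = 0.6168, b = 0.4472, c = 0.9447 rad; semiperimeter s = 1.0044.
By l'Huilier's theorem, tan(E/4) = √[tan(s/2) tan((s−a)/2) tan((s−b)/2) tan((s−c)/2)], giving spherical excess E = 0.1212 rad.
Area = E·R² = 0.1212 × (13120.9)² ≈ 20872827 mi².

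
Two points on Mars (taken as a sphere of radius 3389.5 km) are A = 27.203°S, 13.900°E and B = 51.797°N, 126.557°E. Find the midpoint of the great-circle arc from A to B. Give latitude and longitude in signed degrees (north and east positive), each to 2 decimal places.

20.79°, 55.13°

The central angle between A and B is δ = 2.1787 rad.
With f = 0.5, the slerp weights are sin((1−f)δ)/sin δ = 1.0797 and sin(fδ)/sin δ = 1.0797.
Weighted sum of the unit vectors: (1.0797)·(0.8633,0.2137,-0.4571) + (1.0797)·(-0.3684,0.4968,0.7858) = (0.5345, 0.7671, 0.3549).
Converting back: φ = atan2(z, √(x²+y²)) = 20.79°, λ = atan2(y, x) = 55.13°.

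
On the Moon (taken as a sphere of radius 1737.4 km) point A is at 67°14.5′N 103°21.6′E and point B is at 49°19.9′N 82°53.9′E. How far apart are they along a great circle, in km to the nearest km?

627 km

With latitudes φ₁ = 67.242°, φ₂ = 49.332° and longitude difference Δλ = -20.462°:
cos c = sin φ₁ sin φ₂ + cos φ₁ cos φ₂ cos Δλ = (0.9221)(0.7585) + (0.3868)(0.6517)(0.9369) = 0.93563,
so c = arccos(0.93563) = 0.36074 rad.
Distance = R·c = 1737.4 × 0.3607 ≈ 627 km.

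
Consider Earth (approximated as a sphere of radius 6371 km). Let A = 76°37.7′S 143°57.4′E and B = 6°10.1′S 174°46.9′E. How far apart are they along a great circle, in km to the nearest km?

8053 km

In radians: φ₁ = -1.3374, φ₂ = -0.1077, Δλ = 30.825° = 0.5380 rad.
cos c = sin φ₁ sin φ₂ + cos φ₁ cos φ₂ cos Δλ = (-0.9729)(-0.1074) + (0.2313)(0.9942)(0.8587) = 0.30198,
so c = arccos(0.30198) = 1.26402 rad.
Distance = R·c = 6371 × 1.2640 ≈ 8053 km.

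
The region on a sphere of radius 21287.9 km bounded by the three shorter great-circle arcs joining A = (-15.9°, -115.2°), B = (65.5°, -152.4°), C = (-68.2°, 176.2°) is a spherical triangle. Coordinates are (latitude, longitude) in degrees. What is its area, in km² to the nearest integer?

Side lengths (central angles): a = 2.3652, b = 1.1759, c = 1.5024 rad; semiperimeter s = 2.5217.
By l'Huilier's theorem, tan(E/4) = √[tan(s/2) tan((s−a)/2) tan((s−b)/2) tan((s−c)/2)], giving spherical excess E = 1.2761 rad.
Area = E·R² = 1.2761 × (21287.9)² ≈ 578304036 km².

578304036 km²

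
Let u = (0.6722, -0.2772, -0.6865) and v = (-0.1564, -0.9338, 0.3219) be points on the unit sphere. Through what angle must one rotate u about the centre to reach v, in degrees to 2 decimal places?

u·v = -0.0673; |u| = 1.0000, |v| = 1.0000.
cos θ = (u·v)/(|u||v|) = -0.0673, so θ = 93.86°.

93.86°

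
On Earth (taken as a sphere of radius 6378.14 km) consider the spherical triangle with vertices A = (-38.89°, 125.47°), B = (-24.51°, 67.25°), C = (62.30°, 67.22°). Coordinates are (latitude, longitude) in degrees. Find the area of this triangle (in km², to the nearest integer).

37660687 km²

Side lengths (central angles): a = 1.5151, b = 1.9449, c = 0.8848 rad; semiperimeter s = 2.1724.
By l'Huilier's theorem, tan(E/4) = √[tan(s/2) tan((s−a)/2) tan((s−b)/2) tan((s−c)/2)], giving spherical excess E = 0.9258 rad.
Area = E·R² = 0.9258 × (6378.14)² ≈ 37660687 km².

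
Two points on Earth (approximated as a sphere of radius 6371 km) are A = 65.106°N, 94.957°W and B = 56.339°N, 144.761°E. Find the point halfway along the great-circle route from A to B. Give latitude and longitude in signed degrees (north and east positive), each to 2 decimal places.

Central angle δ = 0.8797 rad. Interpolating on the sphere with fraction f = 0.5:
P = [sin((1−f)δ)·A + sin(fδ)·B] / sin δ = 0.5526·A + 0.5526·B in Cartesian coordinates,
giving P = (-0.2703, -0.0550, 0.9612), i.e. latitude 73.99°, longitude -168.49°.

73.99°, -168.49°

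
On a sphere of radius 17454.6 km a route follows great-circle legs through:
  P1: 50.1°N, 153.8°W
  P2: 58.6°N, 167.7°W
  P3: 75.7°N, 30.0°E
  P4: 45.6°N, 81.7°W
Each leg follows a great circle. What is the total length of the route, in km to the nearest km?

32893 km

Leg P1→P2: central angle 0.2042 rad, distance 3563.7 km.
Leg P2→P3: central angle 0.7891 rad, distance 13772.9 km.
Leg P3→P4: central angle 0.8913 rad, distance 15556.5 km.
Total: 3563.7 + 13772.9 + 15556.5 ≈ 32893 km.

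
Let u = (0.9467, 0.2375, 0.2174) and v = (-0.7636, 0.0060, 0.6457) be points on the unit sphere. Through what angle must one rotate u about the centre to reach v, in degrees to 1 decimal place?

125.5°

u·v = -0.5811; |u| = 1.0000, |v| = 1.0000.
cos θ = (u·v)/(|u||v|) = -0.5811, so θ = 125.5°.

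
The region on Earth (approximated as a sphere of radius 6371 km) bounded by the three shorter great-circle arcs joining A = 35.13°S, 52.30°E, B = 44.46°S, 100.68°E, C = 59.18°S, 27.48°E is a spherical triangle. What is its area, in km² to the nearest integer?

Side lengths (central angles): a = 0.7853, b = 0.5064, c = 0.6588 rad; semiperimeter s = 0.9752.
By l'Huilier's theorem, tan(E/4) = √[tan(s/2) tan((s−a)/2) tan((s−b)/2) tan((s−c)/2)], giving spherical excess E = 0.1754 rad.
Area = E·R² = 0.1754 × (6371)² ≈ 7119027 km².

7119027 km²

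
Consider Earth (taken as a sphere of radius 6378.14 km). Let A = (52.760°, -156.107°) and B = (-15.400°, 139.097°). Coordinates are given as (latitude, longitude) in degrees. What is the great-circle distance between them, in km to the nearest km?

9782 km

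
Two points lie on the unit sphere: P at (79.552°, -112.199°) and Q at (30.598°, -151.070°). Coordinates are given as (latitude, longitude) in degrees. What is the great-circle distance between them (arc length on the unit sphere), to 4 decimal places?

0.8994

In radians: φ₁ = 1.3884, φ₂ = 0.5340, Δλ = -38.871° = -0.6784 rad.
cos c = sin φ₁ sin φ₂ + cos φ₁ cos φ₂ cos Δλ = (0.9834)(0.5090) + (0.1813)(0.8608)(0.7786) = 0.62210,
so c = arccos(0.62210) = 0.89937 rad.
On the unit sphere the arc length equals the central angle: 0.8994.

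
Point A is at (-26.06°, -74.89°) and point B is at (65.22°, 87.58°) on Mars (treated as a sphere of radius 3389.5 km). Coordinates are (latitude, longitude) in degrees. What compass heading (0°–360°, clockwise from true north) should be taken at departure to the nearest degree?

11°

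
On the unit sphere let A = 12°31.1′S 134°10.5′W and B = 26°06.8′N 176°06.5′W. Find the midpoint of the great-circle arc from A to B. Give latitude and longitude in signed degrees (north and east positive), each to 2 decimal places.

7.27°, -154.22°

Central angle δ = 0.9804 rad. Interpolating on the sphere with fraction f = 0.5:
P = [sin((1−f)δ)·A + sin(fδ)·B] / sin δ = 0.5667·A + 0.5667·B in Cartesian coordinates,
giving P = (-0.8933, -0.4313, 0.1266), i.e. latitude 7.27°, longitude -154.22°.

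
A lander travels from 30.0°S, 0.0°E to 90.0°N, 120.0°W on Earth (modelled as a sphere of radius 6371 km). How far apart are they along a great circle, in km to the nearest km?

13343 km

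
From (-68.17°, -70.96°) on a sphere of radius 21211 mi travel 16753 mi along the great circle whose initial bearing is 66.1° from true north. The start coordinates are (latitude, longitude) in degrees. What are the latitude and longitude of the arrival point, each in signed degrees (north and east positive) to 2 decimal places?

Angular distance δ = d/R = 16753/21211 = 0.78983 rad; initial bearing θ = 1.1537 rad.
sin φ₂ = sin φ₁ cos δ + cos φ₁ sin δ cos θ = (-0.9283)(0.7040) + (0.3719)(0.7102)(0.4051) = -0.5465, so φ₂ = -33.13°.
Δλ = atan2(sin θ sin δ cos φ₁, cos δ − sin φ₁ sin φ₂) = atan2(0.2415, 0.1967) = 50.837°.
λ₂ = -70.960° + 50.837° = -20.12°.

-33.13°, -20.12°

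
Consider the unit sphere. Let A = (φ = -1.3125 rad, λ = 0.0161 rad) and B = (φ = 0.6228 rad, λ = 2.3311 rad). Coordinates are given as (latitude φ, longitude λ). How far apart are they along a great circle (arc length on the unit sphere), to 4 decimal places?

With latitudes φ₁ = -75.201°, φ₂ = 35.684° and longitude difference Δλ = 132.640°:
Haversine: a = sin²(Δφ/2) + cos φ₁ cos φ₂ sin²(Δλ/2) = 0.6782 + (0.2554)(0.8122)(0.8387) = 0.85225.
Central angle c = 2·arcsin(√a) = 2.35252 rad.
On the unit sphere the arc length equals the central angle: 2.3525.

2.3525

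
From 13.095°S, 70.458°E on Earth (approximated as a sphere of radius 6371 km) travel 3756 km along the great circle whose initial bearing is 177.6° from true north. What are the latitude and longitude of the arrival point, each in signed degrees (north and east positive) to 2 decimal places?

Angular distance δ = d/R = 3756/6371 = 0.58955 rad; initial bearing θ = 3.0997 rad.
sin φ₂ = sin φ₁ cos δ + cos φ₁ sin δ cos θ = (-0.2266)(0.8312) + (0.9740)(0.5560)(-0.9991) = -0.7294, so φ₂ = -46.83°.
Δλ = atan2(sin θ sin δ cos φ₁, cos δ − sin φ₁ sin φ₂) = atan2(0.0227, 0.6659) = 1.950°.
λ₂ = 70.458° + 1.950° = 72.41°.

-46.83°, 72.41°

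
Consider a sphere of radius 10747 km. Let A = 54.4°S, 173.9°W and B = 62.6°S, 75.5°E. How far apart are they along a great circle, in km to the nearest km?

9589 km

Let φ₁ = -0.9495 rad, φ₂ = -1.0926 rad, and Δλ = -1.9303 rad.
cos c = sin φ₁ sin φ₂ + cos φ₁ cos φ₂ cos Δλ = (-0.8131)(-0.8878) + (0.5821)(0.4602)(-0.3518) = 0.62763,
so c = arccos(0.62763) = 0.89229 rad.
Distance = R·c = 10747 × 0.8923 ≈ 9589 km.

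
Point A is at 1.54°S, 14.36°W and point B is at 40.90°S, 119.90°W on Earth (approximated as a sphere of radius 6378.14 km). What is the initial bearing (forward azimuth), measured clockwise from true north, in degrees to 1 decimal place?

227.8°

With φ₁ = -0.0269, φ₂ = -0.7138, Δλ = -1.8420 rad, the forward-azimuth formula gives
θ = atan2( sin Δλ cos φ₂ , cos φ₁ sin φ₂ − sin φ₁ cos φ₂ cos Δλ ) = atan2(-0.7282, -0.6599) = -132.18°.
Adding 360° brings this into [0°, 360°): 227.8°.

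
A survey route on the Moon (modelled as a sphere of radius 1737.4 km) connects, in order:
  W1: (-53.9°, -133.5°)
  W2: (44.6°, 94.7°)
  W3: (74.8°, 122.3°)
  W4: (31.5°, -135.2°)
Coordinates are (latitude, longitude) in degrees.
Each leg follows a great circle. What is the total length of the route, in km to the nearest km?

Leg W1→W2: central angle 2.5810 rad, distance 4484.3 km.
Leg W2→W3: central angle 0.5679 rad, distance 986.7 km.
Leg W3→W4: central angle 1.0975 rad, distance 1906.8 km.
Total: 4484.3 + 986.7 + 1906.8 ≈ 7378 km.

7378 km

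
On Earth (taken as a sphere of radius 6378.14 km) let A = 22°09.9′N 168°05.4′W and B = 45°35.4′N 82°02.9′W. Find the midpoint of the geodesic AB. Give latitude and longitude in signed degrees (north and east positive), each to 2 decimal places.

Central angle δ = 1.2511 rad. Interpolating on the sphere with fraction f = 0.5:
P = [sin((1−f)δ)·A + sin(fδ)·B] / sin δ = 0.6168·A + 0.6168·B in Cartesian coordinates,
giving P = (-0.4992, -0.5454, 0.6733), i.e. latitude 42.32°, longitude -132.47°.

42.32°, -132.47°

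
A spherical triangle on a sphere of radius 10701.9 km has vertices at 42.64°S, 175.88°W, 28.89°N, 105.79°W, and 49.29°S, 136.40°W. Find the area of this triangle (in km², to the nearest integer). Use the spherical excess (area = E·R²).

Side lengths (central angles): a = 1.4452, b = 0.4869, c = 1.6789 rad; semiperimeter s = 1.8055.
By l'Huilier's theorem, tan(E/4) = √[tan(s/2) tan((s−a)/2) tan((s−b)/2) tan((s−c)/2)], giving spherical excess E = 0.4243 rad.
Area = E·R² = 0.4243 × (10701.9)² ≈ 48591333 km².

48591333 km²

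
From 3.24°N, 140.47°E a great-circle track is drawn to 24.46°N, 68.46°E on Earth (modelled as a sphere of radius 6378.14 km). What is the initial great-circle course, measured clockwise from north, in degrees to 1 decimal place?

With φ₁ = 0.0565, φ₂ = 0.4269, Δλ = -1.2568 rad, the forward-azimuth formula gives
θ = atan2( sin Δλ cos φ₂ , cos φ₁ sin φ₂ − sin φ₁ cos φ₂ cos Δλ ) = atan2(-0.8657, 0.3975) = -65.34°.
Adding 360° brings this into [0°, 360°): 294.7°.

294.7°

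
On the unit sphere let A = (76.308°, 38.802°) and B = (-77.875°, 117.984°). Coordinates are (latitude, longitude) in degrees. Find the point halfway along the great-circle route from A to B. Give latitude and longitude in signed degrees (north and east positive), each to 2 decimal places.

-1.02°, 75.57°

Central angle δ = 2.7951 rad. Interpolating on the sphere with fraction f = 0.5:
P = [sin((1−f)δ)·A + sin(fδ)·B] / sin δ = 2.9007·A + 2.9007·B in Cartesian coordinates,
giving P = (0.2492, 0.9683, -0.0177), i.e. latitude -1.02°, longitude 75.57°.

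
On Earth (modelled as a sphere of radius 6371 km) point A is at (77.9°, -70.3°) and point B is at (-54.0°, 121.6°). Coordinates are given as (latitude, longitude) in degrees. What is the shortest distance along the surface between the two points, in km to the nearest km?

In radians: φ₁ = 1.3596, φ₂ = -0.9425, Δλ = -168.100° = -2.9339 rad.
Haversine: a = sin²(Δφ/2) + cos φ₁ cos φ₂ sin²(Δλ/2) = 0.8339 + (0.2096)(0.5878)(0.9893) = 0.95580.
Central angle c = 2·arcsin(√a) = 2.71797 rad.
Distance = R·c = 6371 × 2.7180 ≈ 17316 km.

17316 km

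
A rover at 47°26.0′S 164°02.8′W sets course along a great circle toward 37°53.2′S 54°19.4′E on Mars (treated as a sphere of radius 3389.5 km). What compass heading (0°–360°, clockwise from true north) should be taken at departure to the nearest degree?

Δλ = -141.630° = -2.4719 rad.
y = sin Δλ · cos φ₂ = (-0.6207)(0.7892) = -0.4899
x = cos φ₁ sin φ₂ − sin φ₁ cos φ₂ cos Δλ = (0.6764)(-0.6141) − (-0.7365)(0.7892)(-0.7840) = -0.8711
θ = atan2(y, x) = -150.65°; adding 360° gives 209°.

209°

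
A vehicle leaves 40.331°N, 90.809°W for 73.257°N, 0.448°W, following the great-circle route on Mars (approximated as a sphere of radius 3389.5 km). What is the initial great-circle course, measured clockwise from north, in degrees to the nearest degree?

22°

With φ₁ = 0.7039, φ₂ = 1.2786, Δλ = 1.5771 rad, the forward-azimuth formula gives
θ = atan2( sin Δλ cos φ₂ , cos φ₁ sin φ₂ − sin φ₁ cos φ₂ cos Δλ ) = atan2(0.2881, 0.7312) = 21.50°.
So the initial bearing is 22°.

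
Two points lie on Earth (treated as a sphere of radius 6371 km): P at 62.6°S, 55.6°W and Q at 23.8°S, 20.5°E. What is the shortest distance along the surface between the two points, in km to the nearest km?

6966 km

With latitudes φ₁ = -62.600°, φ₂ = -23.800° and longitude difference Δλ = 76.100°:
cos c = sin φ₁ sin φ₂ + cos φ₁ cos φ₂ cos Δλ = (-0.8878)(-0.4035) + (0.4602)(0.9150)(0.2402) = 0.45943,
so c = arccos(0.45943) = 1.09345 rad.
Distance = R·c = 6371 × 1.0934 ≈ 6966 km.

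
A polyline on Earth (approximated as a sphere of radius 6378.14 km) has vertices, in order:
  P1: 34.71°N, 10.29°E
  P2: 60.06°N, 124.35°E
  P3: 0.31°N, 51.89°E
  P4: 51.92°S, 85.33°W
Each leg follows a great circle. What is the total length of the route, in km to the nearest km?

Leg P1→P2: central angle 1.2386 rad, distance 7899.7 km.
Leg P2→P3: central angle 1.4151 rad, distance 9025.5 km.
Leg P3→P4: central angle 2.0453 rad, distance 13045.5 km.
Total: 7899.7 + 9025.5 + 13045.5 ≈ 29971 km.

29971 km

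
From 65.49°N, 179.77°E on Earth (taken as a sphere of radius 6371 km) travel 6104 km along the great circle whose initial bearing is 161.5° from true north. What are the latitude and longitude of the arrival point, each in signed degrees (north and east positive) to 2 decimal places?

11.62°, -164.86°

Angular distance δ = d/R = 6104/6371 = 0.95809 rad; initial bearing θ = 2.8187 rad.
sin φ₂ = sin φ₁ cos δ + cos φ₁ sin δ cos θ = (0.9099)(0.5751) + (0.4149)(0.8181)(-0.9483) = 0.2014, so φ₂ = 11.62°.
Δλ = atan2(sin θ sin δ cos φ₁, cos δ − sin φ₁ sin φ₂) = atan2(0.1077, 0.3918) = 15.368°.
λ₂ = 179.770° + 15.368° = 195.14° → -164.86° after wrapping to (−180°, 180°].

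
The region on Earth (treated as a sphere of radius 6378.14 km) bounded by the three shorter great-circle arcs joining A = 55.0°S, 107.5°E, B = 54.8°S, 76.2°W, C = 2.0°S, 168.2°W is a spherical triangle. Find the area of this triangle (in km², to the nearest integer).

47104795 km²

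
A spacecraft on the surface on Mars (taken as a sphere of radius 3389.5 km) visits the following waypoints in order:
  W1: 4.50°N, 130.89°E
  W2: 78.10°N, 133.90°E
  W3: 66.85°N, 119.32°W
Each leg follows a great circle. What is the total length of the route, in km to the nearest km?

6059 km

Leg W1→W2: central angle 1.2849 rad, distance 4355.0 km.
Leg W2→W3: central angle 0.5026 rad, distance 1703.7 km.
Total: 4355.0 + 1703.7 ≈ 6059 km.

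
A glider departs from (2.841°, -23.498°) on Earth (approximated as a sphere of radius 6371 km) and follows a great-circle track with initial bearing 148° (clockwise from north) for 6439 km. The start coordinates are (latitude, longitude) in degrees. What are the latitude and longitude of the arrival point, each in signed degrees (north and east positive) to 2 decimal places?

-43.73°, 14.91°

Angular distance δ = d/R = 6439/6371 = 1.01067 rad; initial bearing θ = 2.5831 rad.
sin φ₂ = sin φ₁ cos δ + cos φ₁ sin δ cos θ = (0.0496)(0.5313) + (0.9988)(0.8472)(-0.8480) = -0.6912, so φ₂ = -43.73°.
Δλ = atan2(sin θ sin δ cos φ₁, cos δ − sin φ₁ sin φ₂) = atan2(0.4484, 0.5656) = 38.409°.
λ₂ = -23.498° + 38.409° = 14.91°.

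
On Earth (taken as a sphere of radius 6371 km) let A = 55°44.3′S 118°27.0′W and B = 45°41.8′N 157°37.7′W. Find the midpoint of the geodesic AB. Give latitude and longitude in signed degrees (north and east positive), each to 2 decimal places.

-5.32°, -140.23°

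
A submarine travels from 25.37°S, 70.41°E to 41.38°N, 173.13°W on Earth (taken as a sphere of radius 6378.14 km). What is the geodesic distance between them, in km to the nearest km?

14007 km

With latitudes φ₁ = -25.370°, φ₂ = 41.380° and longitude difference Δλ = 116.460°:
cos c = sin φ₁ sin φ₂ + cos φ₁ cos φ₂ cos Δλ = (-0.4285)(0.6610) + (0.9036)(0.7503)(-0.4456) = -0.58532,
so c = arccos(-0.58532) = 2.19608 rad.
Distance = R·c = 6378.14 × 2.1961 ≈ 14007 km.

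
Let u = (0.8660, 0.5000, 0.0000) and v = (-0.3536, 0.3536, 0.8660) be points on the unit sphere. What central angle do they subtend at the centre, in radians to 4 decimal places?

u·v = -0.1294; |u| = 1.0000, |v| = 1.0000.
cos θ = (u·v)/(|u||v|) = -0.1294, so θ = 1.7006 rad.

1.7006 rad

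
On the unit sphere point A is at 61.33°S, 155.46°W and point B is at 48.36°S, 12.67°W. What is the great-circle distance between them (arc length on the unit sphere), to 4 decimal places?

1.1573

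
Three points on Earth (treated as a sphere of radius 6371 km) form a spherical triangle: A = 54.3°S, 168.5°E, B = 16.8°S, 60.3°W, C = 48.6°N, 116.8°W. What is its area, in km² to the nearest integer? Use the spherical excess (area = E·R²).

Side lengths (central angles): a = 1.4378, b = 2.1029, c = 1.7044 rad; semiperimeter s = 2.6226.
By l'Huilier's theorem, tan(E/4) = √[tan(s/2) tan((s−a)/2) tan((s−b)/2) tan((s−c)/2)], giving spherical excess E = 2.0937 rad.
Area = E·R² = 2.0937 × (6371)² ≈ 84983725 km².

84983725 km²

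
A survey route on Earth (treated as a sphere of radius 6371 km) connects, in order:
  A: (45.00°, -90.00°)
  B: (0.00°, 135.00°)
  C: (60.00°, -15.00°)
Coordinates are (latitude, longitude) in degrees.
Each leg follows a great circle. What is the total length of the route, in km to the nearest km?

Leg A→B: central angle 2.0944 rad, distance 13343.4 km.
Leg B→C: central angle 2.0186 rad, distance 12860.7 km.
Total: 13343.4 + 12860.7 ≈ 26204 km.

26204 km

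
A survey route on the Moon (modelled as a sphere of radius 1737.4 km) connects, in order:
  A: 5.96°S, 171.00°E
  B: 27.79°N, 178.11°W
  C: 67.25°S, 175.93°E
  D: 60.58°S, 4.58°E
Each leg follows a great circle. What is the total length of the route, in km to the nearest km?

5534 km

Leg A→B: central angle 0.6170 rad, distance 1072.0 km.
Leg B→C: central angle 1.6606 rad, distance 2885.2 km.
Leg C→D: central angle 0.9078 rad, distance 1577.2 km.
Total: 1072.0 + 2885.2 + 1577.2 ≈ 5534 km.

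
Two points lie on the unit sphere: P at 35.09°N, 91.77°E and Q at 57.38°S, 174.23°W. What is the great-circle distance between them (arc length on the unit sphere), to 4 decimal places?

Let φ₁ = 0.6124 rad, φ₂ = -1.0015 rad, and Δλ = 1.6406 rad.
cos c = sin φ₁ sin φ₂ + cos φ₁ cos φ₂ cos Δλ = (0.5749)(-0.8423) + (0.8183)(0.5391)(-0.0698) = -0.51495,
so c = arccos(-0.51495) = 2.11175 rad.
On the unit sphere the arc length equals the central angle: 2.1118.

2.1118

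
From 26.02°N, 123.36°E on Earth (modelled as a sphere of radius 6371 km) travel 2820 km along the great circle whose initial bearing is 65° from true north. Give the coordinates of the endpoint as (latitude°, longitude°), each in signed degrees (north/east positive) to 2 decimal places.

Angular distance δ = d/R = 2820/6371 = 0.44263 rad; initial bearing θ = 1.1345 rad.
sin φ₂ = sin φ₁ cos δ + cos φ₁ sin δ cos θ = (0.4387)(0.9036) + (0.8986)(0.4283)(0.4226) = 0.5591, so φ₂ = 33.99°.
Δλ = atan2(sin θ sin δ cos φ₁, cos δ − sin φ₁ sin φ₂) = atan2(0.3488, 0.6584) = 27.917°.
λ₂ = 123.360° + 27.917° = 151.28°.

33.99°, 151.28°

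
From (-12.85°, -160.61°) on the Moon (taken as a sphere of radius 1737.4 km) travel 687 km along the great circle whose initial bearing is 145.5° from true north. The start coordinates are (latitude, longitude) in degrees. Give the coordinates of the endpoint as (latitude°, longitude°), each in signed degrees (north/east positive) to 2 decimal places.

Angular distance δ = d/R = 687/1737.4 = 0.39542 rad; initial bearing θ = 2.5395 rad.
sin φ₂ = sin φ₁ cos δ + cos φ₁ sin δ cos θ = (-0.2224)(0.9228) + (0.9750)(0.3852)(-0.8241) = -0.5147, so φ₂ = -30.98°.
Δλ = atan2(sin θ sin δ cos φ₁, cos δ − sin φ₁ sin φ₂) = atan2(0.2127, 0.8084) = 14.743°.
λ₂ = -160.610° + 14.743° = -145.87°.

-30.98°, -145.87°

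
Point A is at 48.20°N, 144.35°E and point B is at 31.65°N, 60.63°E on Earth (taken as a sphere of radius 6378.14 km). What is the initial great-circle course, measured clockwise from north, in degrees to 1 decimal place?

Δλ = -83.720° = -1.4612 rad.
y = sin Δλ · cos φ₂ = (-0.9940)(0.8513) = -0.8462
x = cos φ₁ sin φ₂ − sin φ₁ cos φ₂ cos Δλ = (0.6665)(0.5247) − (0.7455)(0.8513)(0.1094) = 0.2803
θ = atan2(y, x) = -71.67°; adding 360° gives 288.3°.

288.3°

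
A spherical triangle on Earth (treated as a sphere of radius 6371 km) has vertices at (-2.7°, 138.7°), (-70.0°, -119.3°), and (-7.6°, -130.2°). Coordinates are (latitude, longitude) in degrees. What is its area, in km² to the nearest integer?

Side lengths (central angles): a = 1.0960, b = 1.5836, c = 1.5976 rad; semiperimeter s = 2.1386.
By l'Huilier's theorem, tan(E/4) = √[tan(s/2) tan((s−a)/2) tan((s−b)/2) tan((s−c)/2)], giving spherical excess E = 1.1203 rad.
Area = E·R² = 1.1203 × (6371)² ≈ 45471447 km².

45471447 km²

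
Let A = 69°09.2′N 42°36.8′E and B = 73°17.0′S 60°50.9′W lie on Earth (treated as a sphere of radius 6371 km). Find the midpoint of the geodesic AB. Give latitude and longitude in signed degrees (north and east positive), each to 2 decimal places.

-3.30°, -1.46°

The central angle between A and B is δ = 2.7360 rad.
With f = 0.5, the slerp weights are sin((1−f)δ)/sin δ = 2.4825 and sin(fδ)/sin δ = 2.4825.
Weighted sum of the unit vectors: (2.4825)·(0.2619,0.2409,0.9345) + (2.4825)·(0.1401,-0.2512,-0.9577) = (0.9980, -0.0255, -0.0576).
Converting back: φ = atan2(z, √(x²+y²)) = -3.30°, λ = atan2(y, x) = -1.46°.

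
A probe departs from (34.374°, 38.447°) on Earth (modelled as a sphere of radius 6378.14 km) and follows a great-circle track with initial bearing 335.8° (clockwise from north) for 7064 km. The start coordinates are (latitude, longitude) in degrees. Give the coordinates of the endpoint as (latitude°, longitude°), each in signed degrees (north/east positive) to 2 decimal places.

67.79°, -65.62°

Angular distance δ = d/R = 7064/6378.14 = 1.10753 rad; initial bearing θ = 5.8608 rad.
sin φ₂ = sin φ₁ cos δ + cos φ₁ sin δ cos θ = (0.5646)(0.4469) + (0.8254)(0.8946)(0.9121) = 0.9258, so φ₂ = 67.79°.
Δλ = atan2(sin θ sin δ cos φ₁, cos δ − sin φ₁ sin φ₂) = atan2(-0.3027, -0.0758) = -104.063°.
λ₂ = 38.447° − 104.063° = -65.62°.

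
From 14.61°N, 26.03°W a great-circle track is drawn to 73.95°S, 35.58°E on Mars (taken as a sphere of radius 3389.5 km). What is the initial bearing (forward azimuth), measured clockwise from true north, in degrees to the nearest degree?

166°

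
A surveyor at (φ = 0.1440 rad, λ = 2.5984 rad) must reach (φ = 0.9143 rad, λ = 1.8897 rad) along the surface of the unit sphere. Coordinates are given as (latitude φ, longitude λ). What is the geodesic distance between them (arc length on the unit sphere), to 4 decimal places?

0.9615

Let φ₁ = 0.1440 rad, φ₂ = 0.9143 rad, and Δλ = -0.7087 rad.
cos c = sin φ₁ sin φ₂ + cos φ₁ cos φ₂ cos Δλ = (0.1435)(0.7921) + (0.9896)(0.6103)(0.7592) = 0.57226,
so c = arccos(0.57226) = 0.96154 rad.
On the unit sphere the arc length equals the central angle: 0.9615.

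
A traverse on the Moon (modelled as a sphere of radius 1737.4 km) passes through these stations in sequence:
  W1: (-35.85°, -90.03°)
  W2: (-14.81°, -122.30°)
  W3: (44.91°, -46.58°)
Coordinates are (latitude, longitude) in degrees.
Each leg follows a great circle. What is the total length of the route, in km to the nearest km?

3831 km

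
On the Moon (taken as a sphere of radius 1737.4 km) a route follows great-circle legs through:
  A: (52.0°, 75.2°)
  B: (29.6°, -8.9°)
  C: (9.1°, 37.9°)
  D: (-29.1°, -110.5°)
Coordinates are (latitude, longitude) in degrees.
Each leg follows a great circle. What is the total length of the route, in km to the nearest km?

7767 km

Leg A→B: central angle 1.1105 rad, distance 1929.3 km.
Leg B→C: central angle 0.8422 rad, distance 1463.2 km.
Leg C→D: central angle 2.5180 rad, distance 4374.7 km.
Total: 1929.3 + 1463.2 + 4374.7 ≈ 7767 km.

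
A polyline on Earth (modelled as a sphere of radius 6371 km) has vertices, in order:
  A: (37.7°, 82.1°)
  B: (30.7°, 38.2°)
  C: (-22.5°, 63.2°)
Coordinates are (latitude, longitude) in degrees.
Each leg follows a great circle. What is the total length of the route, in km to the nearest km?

10563 km

Leg A→B: central angle 0.6394 rad, distance 4073.9 km.
Leg B→C: central angle 1.0186 rad, distance 6489.2 km.
Total: 4073.9 + 6489.2 ≈ 10563 km.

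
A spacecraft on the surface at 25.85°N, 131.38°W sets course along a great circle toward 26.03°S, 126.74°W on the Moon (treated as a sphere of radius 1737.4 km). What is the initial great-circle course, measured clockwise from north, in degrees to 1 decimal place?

174.7°

With φ₁ = 0.4512, φ₂ = -0.4543, Δλ = 0.0810 rad, the forward-azimuth formula gives
θ = atan2( sin Δλ cos φ₂ , cos φ₁ sin φ₂ − sin φ₁ cos φ₂ cos Δλ ) = atan2(0.0727, -0.7854) = 174.71°.
So the initial bearing is 174.7°.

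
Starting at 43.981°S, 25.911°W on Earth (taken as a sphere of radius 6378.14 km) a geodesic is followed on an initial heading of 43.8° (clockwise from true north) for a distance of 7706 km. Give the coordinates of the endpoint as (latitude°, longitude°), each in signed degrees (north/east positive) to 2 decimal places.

13.84°, 15.89°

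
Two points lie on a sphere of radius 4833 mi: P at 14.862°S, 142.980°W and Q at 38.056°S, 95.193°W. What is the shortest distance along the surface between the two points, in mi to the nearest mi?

In radians: φ₁ = -0.2594, φ₂ = -0.6642, Δλ = 47.787° = 0.8340 rad.
cos c = sin φ₁ sin φ₂ + cos φ₁ cos φ₂ cos Δλ = (-0.2565)(-0.6164) + (0.9665)(0.7874)(0.6719) = 0.66946,
so c = arccos(0.66946) = 0.83731 rad.
Distance = R·c = 4833 × 0.8373 ≈ 4047 mi.

4047 mi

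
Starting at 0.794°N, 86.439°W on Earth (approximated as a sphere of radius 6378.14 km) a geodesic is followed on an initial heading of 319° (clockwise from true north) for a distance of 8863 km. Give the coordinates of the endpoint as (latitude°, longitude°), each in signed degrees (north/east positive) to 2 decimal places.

Angular distance δ = d/R = 8863/6378.14 = 1.38959 rad; initial bearing θ = 5.5676 rad.
sin φ₂ = sin φ₁ cos δ + cos φ₁ sin δ cos θ = (0.0139)(0.1802) + (0.9999)(0.9836)(0.7547) = 0.7448, so φ₂ = 48.14°.
Δλ = atan2(sin θ sin δ cos φ₁, cos δ − sin φ₁ sin φ₂) = atan2(-0.6453, 0.1699) = -75.249°.
λ₂ = -86.439° − 75.249° = -161.69°.

48.14°, -161.69°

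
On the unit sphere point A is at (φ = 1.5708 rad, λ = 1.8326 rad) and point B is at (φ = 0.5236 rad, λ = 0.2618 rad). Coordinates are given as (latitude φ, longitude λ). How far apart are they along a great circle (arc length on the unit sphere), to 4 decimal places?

Let φ₁ = 1.5708 rad, φ₂ = 0.5236 rad, and Δλ = -1.5708 rad.
cos c = sin φ₁ sin φ₂ + cos φ₁ cos φ₂ cos Δλ = (1.0000)(0.5000) + (-0.0000)(0.8660)(-0.0000) = 0.50000,
so c = arccos(0.50000) = 1.04720 rad.
On the unit sphere the arc length equals the central angle: 1.0472.

1.0472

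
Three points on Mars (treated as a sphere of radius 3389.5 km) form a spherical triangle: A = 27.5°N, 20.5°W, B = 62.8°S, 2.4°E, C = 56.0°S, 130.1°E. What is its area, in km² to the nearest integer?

5537619 km²

Side lengths (central angles): a = 0.9508, b = 2.5234, c = 1.6080 rad; semiperimeter s = 2.5411.
By l'Huilier's theorem, tan(E/4) = √[tan(s/2) tan((s−a)/2) tan((s−b)/2) tan((s−c)/2)], giving spherical excess E = 0.4820 rad.
Area = E·R² = 0.4820 × (3389.5)² ≈ 5537619 km².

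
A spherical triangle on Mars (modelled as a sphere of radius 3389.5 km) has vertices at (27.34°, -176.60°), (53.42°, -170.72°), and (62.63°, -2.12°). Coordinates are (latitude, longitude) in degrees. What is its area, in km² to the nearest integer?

Side lengths (central angles): a = 1.1101, b = 1.5694, c = 0.4615 rad; semiperimeter s = 1.5705.
By l'Huilier's theorem, tan(E/4) = √[tan(s/2) tan((s−a)/2) tan((s−b)/2) tan((s−c)/2)], giving spherical excess E = 0.0354 rad.
Area = E·R² = 0.0354 × (3389.5)² ≈ 407100 km².

407100 km²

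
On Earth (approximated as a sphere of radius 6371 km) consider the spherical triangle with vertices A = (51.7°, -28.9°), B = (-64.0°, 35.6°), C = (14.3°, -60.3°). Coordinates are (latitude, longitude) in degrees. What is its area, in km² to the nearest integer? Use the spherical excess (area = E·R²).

46669056 km²

Side lengths (central angles): a = 1.8397, b = 0.7863, c = 2.1999 rad; semiperimeter s = 2.4129.
By l'Huilier's theorem, tan(E/4) = √[tan(s/2) tan((s−a)/2) tan((s−b)/2) tan((s−c)/2)], giving spherical excess E = 1.1498 rad.
Area = E·R² = 1.1498 × (6371)² ≈ 46669056 km².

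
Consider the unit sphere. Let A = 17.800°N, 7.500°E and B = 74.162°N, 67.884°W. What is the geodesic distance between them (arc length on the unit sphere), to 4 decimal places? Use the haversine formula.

In radians: φ₁ = 0.3107, φ₂ = 1.2944, Δλ = -75.384° = -1.3157 rad.
Haversine: a = sin²(Δφ/2) + cos φ₁ cos φ₂ sin²(Δλ/2) = 0.2230 + (0.9521)(0.2729)(0.3738) = 0.32017.
Central angle c = 2·arcsin(√a) = 1.20289 rad.
On the unit sphere the arc length equals the central angle: 1.2029.

1.2029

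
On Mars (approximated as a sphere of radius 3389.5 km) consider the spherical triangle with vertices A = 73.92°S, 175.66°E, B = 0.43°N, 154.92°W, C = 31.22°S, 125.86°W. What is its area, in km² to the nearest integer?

4119837 km²

Side lengths (central angles): a = 0.7323, b = 0.8997, c = 1.3346 rad; semiperimeter s = 1.4833.
By l'Huilier's theorem, tan(E/4) = √[tan(s/2) tan((s−a)/2) tan((s−b)/2) tan((s−c)/2)], giving spherical excess E = 0.3586 rad.
Area = E·R² = 0.3586 × (3389.5)² ≈ 4119837 km².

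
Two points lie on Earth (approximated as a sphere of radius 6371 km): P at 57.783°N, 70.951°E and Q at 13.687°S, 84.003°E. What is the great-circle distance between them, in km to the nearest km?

8037 km

With latitudes φ₁ = 57.783°, φ₂ = -13.687° and longitude difference Δλ = 13.052°:
cos c = sin φ₁ sin φ₂ + cos φ₁ cos φ₂ cos Δλ = (0.8460)(-0.2366) + (0.5331)(0.9716)(0.9742) = 0.30442,
so c = arccos(0.30442) = 1.26147 rad.
Distance = R·c = 6371 × 1.2615 ≈ 8037 km.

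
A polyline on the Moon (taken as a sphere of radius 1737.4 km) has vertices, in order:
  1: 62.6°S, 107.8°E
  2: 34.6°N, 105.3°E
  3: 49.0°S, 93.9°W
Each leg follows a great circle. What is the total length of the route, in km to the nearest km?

Leg 1→2: central angle 1.6968 rad, distance 2948.1 km.
Leg 2→3: central angle 2.7892 rad, distance 4845.9 km.
Total: 2948.1 + 4845.9 ≈ 7794 km.

7794 km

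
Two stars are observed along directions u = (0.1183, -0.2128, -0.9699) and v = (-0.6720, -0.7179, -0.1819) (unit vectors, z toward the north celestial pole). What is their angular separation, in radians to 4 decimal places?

u·v = 0.2497; |u| = 1.0000, |v| = 1.0000.
cos θ = (u·v)/(|u||v|) = 0.2497, so θ = 1.3184 rad.

1.3184 rad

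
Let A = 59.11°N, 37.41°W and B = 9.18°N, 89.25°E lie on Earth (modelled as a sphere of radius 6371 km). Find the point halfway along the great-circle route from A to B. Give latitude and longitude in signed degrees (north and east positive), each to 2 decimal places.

Central angle δ = 1.7373 rad. Interpolating on the sphere with fraction f = 0.5:
P = [sin((1−f)δ)·A + sin(fδ)·B] / sin δ = 0.7741·A + 0.7741·B in Cartesian coordinates,
giving P = (0.3257, 0.5227, 0.7878), i.e. latitude 51.98°, longitude 58.07°.

51.98°, 58.07°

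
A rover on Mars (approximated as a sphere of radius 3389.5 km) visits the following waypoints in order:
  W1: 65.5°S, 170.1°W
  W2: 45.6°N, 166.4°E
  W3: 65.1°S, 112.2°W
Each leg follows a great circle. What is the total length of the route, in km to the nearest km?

Leg W1→W2: central angle 1.9650 rad, distance 6660.3 km.
Leg W2→W3: central angle 2.2193 rad, distance 7522.4 km.
Total: 6660.3 + 7522.4 ≈ 14183 km.

14183 km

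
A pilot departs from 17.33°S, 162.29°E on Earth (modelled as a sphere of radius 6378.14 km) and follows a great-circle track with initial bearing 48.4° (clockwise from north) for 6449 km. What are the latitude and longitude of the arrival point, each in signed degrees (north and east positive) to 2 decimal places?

Angular distance δ = d/R = 6449/6378.14 = 1.01111 rad; initial bearing θ = 0.8447 rad.
sin φ₂ = sin φ₁ cos δ + cos φ₁ sin δ cos θ = (-0.2979)(0.5309) + (0.9546)(0.8474)(0.6639) = 0.3789, so φ₂ = 22.27°.
Δλ = atan2(sin θ sin δ cos φ₁, cos δ − sin φ₁ sin φ₂) = atan2(0.6049, 0.6438) = 43.217°.
λ₂ = 162.290° + 43.217° = 205.51° → -154.49° after wrapping to (−180°, 180°].

22.27°, -154.49°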